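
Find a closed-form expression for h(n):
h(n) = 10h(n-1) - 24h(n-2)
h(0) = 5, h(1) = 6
Characteristic equation: x² - 10x + 24 = 0, which factors as (x - (6))(x - (4)) = 0.
Roots r₁ = 6, r₂ = 4 (distinct).
General solution: h(n) = A·(6)^n + B·(4)^n.
From h(0) = 5: A + B = 5.
From h(1) = 6: 6A + 4B = 6.
Solving: A = -7, B = 12.
So h(n) = 12 \cdot 4^{n} - 7 \cdot 6^{n}.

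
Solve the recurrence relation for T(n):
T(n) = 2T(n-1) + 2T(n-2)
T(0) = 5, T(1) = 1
Characteristic equation: x² - 2x - 2 = 0.
Discriminant Δ = (2)² + 4·(2) = 12.
Roots r₁,₂ = (2 ± √12)/2, so r₁ = 1 + \sqrt{3}, r₂ = 1 - \sqrt{3}.
General solution: T(n) = A·r₁^n + B·r₂^n.
From the initial conditions, A + B = 5 and r₁A + r₂B = 1.
Since r₁ - r₂ = √12: A = (1 - (5)r₂)/√12 = \frac{5}{2} - \frac{2 \sqrt{3}}{3}, and B = 5 - A = \frac{2 \sqrt{3}}{3} + \frac{5}{2}.
So T(n) = \left(\frac{5}{2} - \frac{2 \sqrt{3}}{3}\right)\left(1 + \sqrt{3}\right)^n + \left(\frac{2 \sqrt{3}}{3} + \frac{5}{2}\right)\left(1 - \sqrt{3}\right)^n.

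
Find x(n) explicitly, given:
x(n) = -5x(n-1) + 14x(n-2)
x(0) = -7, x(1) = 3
Characteristic equation: x² + 5x - 14 = 0, which factors as (x - (2))(x - (-7)) = 0.
Roots r₁ = 2, r₂ = -7 (distinct).
General solution: x(n) = A·(2)^n + B·(-7)^n.
From x(0) = -7: A + B = -7.
From x(1) = 3: 2A - 7B = 3.
Solving: A = - \frac{46}{9}, B = - \frac{17}{9}.
So x(n) = - \frac{17 \left(-7\right)^{n}}{9} - \frac{46 \cdot 2^{n}}{9}.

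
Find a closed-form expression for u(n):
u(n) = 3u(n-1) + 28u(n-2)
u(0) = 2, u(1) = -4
Characteristic equation: x² - 3x - 28 = 0, which factors as (x - (-4))(x - (7)) = 0.
Roots r₁ = -4, r₂ = 7 (distinct).
General solution: u(n) = A·(-4)^n + B·(7)^n.
From u(0) = 2: A + B = 2.
From u(1) = -4: -4A + 7B = -4.
Solving: A = \frac{18}{11}, B = \frac{4}{11}.
So u(n) = \frac{18 \left(-4\right)^{n}}{11} + \frac{4 \cdot 7^{n}}{11}.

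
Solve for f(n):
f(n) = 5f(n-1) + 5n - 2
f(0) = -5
First-order linear with linear forcing.
Homogeneous solution: f_h(n) = A·(5)^n.
Try particular f_p(n) = pn + q. Substituting:
  pn + q = 5(p(n-1) + q) + 5n - 2.
Matching the n-coefficient: p = 5p + 5 ⇒ p = - \frac{5}{4}.
Matching constants: q = -5p + 5q - 2 ⇒ q = - \frac{17}{16}.
General: f(n) = A·(5)^n - \frac{5 n}{4} - \frac{17}{16}.
Apply f(0) = -5: A - \frac{17}{16} = -5 ⇒ A = - \frac{63}{16}.
So f(n) = - \frac{63 \cdot 5^{n}}{16} - \frac{5 n}{4} - \frac{17}{16}.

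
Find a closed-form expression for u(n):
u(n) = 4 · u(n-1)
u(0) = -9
Pure geometric recurrence with ratio 4.
By induction u(n) = u(0) · (4)^n = - 9 \cdot 4^{n}.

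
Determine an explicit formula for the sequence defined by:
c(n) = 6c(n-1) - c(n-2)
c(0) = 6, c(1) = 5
Characteristic equation: x² - 6x + 1 = 0.
Discriminant Δ = (6)² + 4·(-1) = 32.
Roots r₁,₂ = (6 ± √32)/2, so r₁ = 2 \sqrt{2} + 3, r₂ = 3 - 2 \sqrt{2}.
General solution: c(n) = A·r₁^n + B·r₂^n.
From the initial conditions, A + B = 6 and r₁A + r₂B = 5.
Since r₁ - r₂ = √32: A = (5 - (6)r₂)/√32 = 3 - \frac{13 \sqrt{2}}{8}, and B = 6 - A = \frac{13 \sqrt{2}}{8} + 3.
So c(n) = \left(3 - \frac{13 \sqrt{2}}{8}\right)\left(2 \sqrt{2} + 3\right)^n + \left(\frac{13 \sqrt{2}}{8} + 3\right)\left(3 - 2 \sqrt{2}\right)^n.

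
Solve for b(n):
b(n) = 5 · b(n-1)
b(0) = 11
Pure geometric recurrence with ratio 5.
By induction b(n) = b(0) · (5)^n = 11 \cdot 5^{n}.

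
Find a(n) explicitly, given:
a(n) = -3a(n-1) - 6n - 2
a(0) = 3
First-order linear with linear forcing.
Homogeneous solution: a_h(n) = A·(-3)^n.
Try particular a_p(n) = pn + q. Substituting:
  pn + q = -3(p(n-1) + q) - 6n - 2.
Matching the n-coefficient: p = -3p - 6 ⇒ p = - \frac{3}{2}.
Matching constants: q = 3p - 3q - 2 ⇒ q = - \frac{13}{8}.
General: a(n) = A·(-3)^n - \frac{3 n}{2} - \frac{13}{8}.
Apply a(0) = 3: A - \frac{13}{8} = 3 ⇒ A = \frac{37}{8}.
So a(n) = \frac{37 \left(-3\right)^{n}}{8} - \frac{3 n}{2} - \frac{13}{8}.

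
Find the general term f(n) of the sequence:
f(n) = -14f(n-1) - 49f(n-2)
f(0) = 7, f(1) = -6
Characteristic equation: x² + 14x + 49 = 0, which is (x - (-7))².
Repeated root r = -7.
General solution: f(n) = (A + Bn)·(-7)^n.
From f(0) = 7: A = 7.
From f(1) = -6: (A + B)·(-7) = -6 ⇒ B = - \frac{43}{7}.
So f(n) = \left(7 - \frac{43 n}{7}\right) \cdot (-7)^n.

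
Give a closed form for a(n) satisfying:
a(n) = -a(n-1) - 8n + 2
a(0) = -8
First-order linear with linear forcing.
Homogeneous solution: a_h(n) = A·(-1)^n.
Try particular a_p(n) = pn + q. Substituting:
  pn + q = -(p(n-1) + q) - 8n + 2.
Matching the n-coefficient: p = -p - 8 ⇒ p = -4.
Matching constants: q = p - q + 2 ⇒ q = -1.
General: a(n) = A·(-1)^n - 4 n - 1.
Apply a(0) = -8: A - 1 = -8 ⇒ A = -7.
So a(n) = - 7 \left(-1\right)^{n} - 4 n - 1.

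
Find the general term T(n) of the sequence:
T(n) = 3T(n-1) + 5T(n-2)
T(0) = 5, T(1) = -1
Characteristic equation: x² - 3x - 5 = 0.
Discriminant Δ = (3)² + 4·(5) = 29.
Roots r₁,₂ = (3 ± √29)/2, so r₁ = \frac{3}{2} + \frac{\sqrt{29}}{2}, r₂ = \frac{3}{2} - \frac{\sqrt{29}}{2}.
General solution: T(n) = A·r₁^n + B·r₂^n.
From the initial conditions, A + B = 5 and r₁A + r₂B = -1.
Since r₁ - r₂ = √29: A = (-1 - (5)r₂)/√29 = \frac{5}{2} - \frac{17 \sqrt{29}}{58}, and B = 5 - A = \frac{17 \sqrt{29}}{58} + \frac{5}{2}.
So T(n) = \left(\frac{5}{2} - \frac{17 \sqrt{29}}{58}\right)\left(\frac{3}{2} + \frac{\sqrt{29}}{2}\right)^n + \left(\frac{17 \sqrt{29}}{58} + \frac{5}{2}\right)\left(\frac{3}{2} - \frac{\sqrt{29}}{2}\right)^n.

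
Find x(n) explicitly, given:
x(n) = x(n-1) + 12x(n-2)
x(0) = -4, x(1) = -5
Characteristic equation: x² - x - 12 = 0, which factors as (x - (-3))(x - (4)) = 0.
Roots r₁ = -3, r₂ = 4 (distinct).
General solution: x(n) = A·(-3)^n + B·(4)^n.
From x(0) = -4: A + B = -4.
From x(1) = -5: -3A + 4B = -5.
Solving: A = - \frac{11}{7}, B = - \frac{17}{7}.
So x(n) = - \frac{11 \left(-3\right)^{n}}{7} - \frac{17 \cdot 4^{n}}{7}.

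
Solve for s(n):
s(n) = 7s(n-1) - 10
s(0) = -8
First-order linear non-homogeneous.
Homogeneous solution: s_h(n) = A·(7)^n.
Try constant particular solution s_p = K: K = 7K - 10 ⇒ K = \frac{5}{3}.
General: s(n) = A·(7)^n + \frac{5}{3}.
Apply s(0) = -8: A + \frac{5}{3} = -8 ⇒ A = - \frac{29}{3}.
So s(n) = \frac{5}{3} - \frac{29 \cdot 7^{n}}{3}.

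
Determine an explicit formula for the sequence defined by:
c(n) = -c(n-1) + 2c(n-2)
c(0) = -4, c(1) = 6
Characteristic equation: x² + x - 2 = 0, which factors as (x - (1))(x - (-2)) = 0.
Roots r₁ = 1, r₂ = -2 (distinct).
General solution: c(n) = A·(1)^n + B·(-2)^n.
From c(0) = -4: A + B = -4.
From c(1) = 6: A - 2B = 6.
Solving: A = - \frac{2}{3}, B = - \frac{10}{3}.
So c(n) = - \frac{10 \left(-2\right)^{n}}{3} - \frac{2}{3}.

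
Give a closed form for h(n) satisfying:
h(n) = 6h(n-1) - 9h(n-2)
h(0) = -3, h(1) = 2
Characteristic equation: x² - 6x + 9 = 0, which is (x - (3))².
Repeated root r = 3.
General solution: h(n) = (A + Bn)·(3)^n.
From h(0) = -3: A = -3.
From h(1) = 2: (A + B)·(3) = 2 ⇒ B = \frac{11}{3}.
So h(n) = \left(\frac{11 n}{3} - 3\right) \cdot (3)^n.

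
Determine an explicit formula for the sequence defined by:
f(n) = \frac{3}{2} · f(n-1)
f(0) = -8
Pure geometric recurrence with ratio \frac{3}{2}.
By induction f(n) = f(0) · (\frac{3}{2})^n = - 8 \left(\frac{3}{2}\right)^{n}.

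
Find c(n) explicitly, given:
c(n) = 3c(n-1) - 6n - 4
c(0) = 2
First-order linear with linear forcing.
Homogeneous solution: c_h(n) = A·(3)^n.
Try particular c_p(n) = pn + q. Substituting:
  pn + q = 3(p(n-1) + q) - 6n - 4.
Matching the n-coefficient: p = 3p - 6 ⇒ p = 3.
Matching constants: q = -3p + 3q - 4 ⇒ q = \frac{13}{2}.
General: c(n) = A·(3)^n + 3 n + \frac{13}{2}.
Apply c(0) = 2: A + \frac{13}{2} = 2 ⇒ A = - \frac{9}{2}.
So c(n) = - \frac{9 \cdot 3^{n}}{2} + 3 n + \frac{13}{2}.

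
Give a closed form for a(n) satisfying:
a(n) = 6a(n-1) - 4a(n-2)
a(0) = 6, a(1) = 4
Characteristic equation: x² - 6x + 4 = 0.
Discriminant Δ = (6)² + 4·(-4) = 20.
Roots r₁,₂ = (6 ± √20)/2, so r₁ = \sqrt{5} + 3, r₂ = 3 - \sqrt{5}.
General solution: a(n) = A·r₁^n + B·r₂^n.
From the initial conditions, A + B = 6 and r₁A + r₂B = 4.
Since r₁ - r₂ = √20: A = (4 - (6)r₂)/√20 = 3 - \frac{7 \sqrt{5}}{5}, and B = 6 - A = 3 + \frac{7 \sqrt{5}}{5}.
So a(n) = \left(3 - \frac{7 \sqrt{5}}{5}\right)\left(\sqrt{5} + 3\right)^n + \left(3 + \frac{7 \sqrt{5}}{5}\right)\left(3 - \sqrt{5}\right)^n.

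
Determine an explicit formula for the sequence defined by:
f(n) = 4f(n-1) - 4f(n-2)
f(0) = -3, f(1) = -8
Characteristic equation: x² - 4x + 4 = 0, which is (x - (2))².
Repeated root r = 2.
General solution: f(n) = (A + Bn)·(2)^n.
From f(0) = -3: A = -3.
From f(1) = -8: (A + B)·(2) = -8 ⇒ B = -1.
So f(n) = \left(- n - 3\right) \cdot (2)^n.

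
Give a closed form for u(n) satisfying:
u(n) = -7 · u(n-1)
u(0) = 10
Pure geometric recurrence with ratio -7.
By induction u(n) = u(0) · (-7)^n = 10 \left(-7\right)^{n}.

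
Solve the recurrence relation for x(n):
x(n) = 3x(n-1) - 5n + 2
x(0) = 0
First-order linear with linear forcing.
Homogeneous solution: x_h(n) = A·(3)^n.
Try particular x_p(n) = pn + q. Substituting:
  pn + q = 3(p(n-1) + q) - 5n + 2.
Matching the n-coefficient: p = 3p - 5 ⇒ p = \frac{5}{2}.
Matching constants: q = -3p + 3q + 2 ⇒ q = \frac{11}{4}.
General: x(n) = A·(3)^n + \frac{5 n}{2} + \frac{11}{4}.
Apply x(0) = 0: A + \frac{11}{4} = 0 ⇒ A = - \frac{11}{4}.
So x(n) = - \frac{11 \cdot 3^{n}}{4} + \frac{5 n}{2} + \frac{11}{4}.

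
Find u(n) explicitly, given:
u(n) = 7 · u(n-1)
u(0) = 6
Pure geometric recurrence with ratio 7.
By induction u(n) = u(0) · (7)^n = 6 \cdot 7^{n}.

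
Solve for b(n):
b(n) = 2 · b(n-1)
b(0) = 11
Pure geometric recurrence with ratio 2.
By induction b(n) = b(0) · (2)^n = 11 \cdot 2^{n}.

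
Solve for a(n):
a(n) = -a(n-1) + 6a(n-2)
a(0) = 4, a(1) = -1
Characteristic equation: x² + x - 6 = 0, which factors as (x - (-3))(x - (2)) = 0.
Roots r₁ = -3, r₂ = 2 (distinct).
General solution: a(n) = A·(-3)^n + B·(2)^n.
From a(0) = 4: A + B = 4.
From a(1) = -1: -3A + 2B = -1.
Solving: A = \frac{9}{5}, B = \frac{11}{5}.
So a(n) = \frac{9 \left(-3\right)^{n}}{5} + \frac{11 \cdot 2^{n}}{5}.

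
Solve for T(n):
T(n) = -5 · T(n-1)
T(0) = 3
Pure geometric recurrence with ratio -5.
By induction T(n) = T(0) · (-5)^n = 3 \left(-5\right)^{n}.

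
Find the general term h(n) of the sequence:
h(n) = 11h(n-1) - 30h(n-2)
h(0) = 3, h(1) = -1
Characteristic equation: x² - 11x + 30 = 0, which factors as (x - (6))(x - (5)) = 0.
Roots r₁ = 6, r₂ = 5 (distinct).
General solution: h(n) = A·(6)^n + B·(5)^n.
From h(0) = 3: A + B = 3.
From h(1) = -1: 6A + 5B = -1.
Solving: A = -16, B = 19.
So h(n) = 19 \cdot 5^{n} - 16 \cdot 6^{n}.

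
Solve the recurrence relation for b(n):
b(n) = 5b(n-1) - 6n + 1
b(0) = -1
First-order linear with linear forcing.
Homogeneous solution: b_h(n) = A·(5)^n.
Try particular b_p(n) = pn + q. Substituting:
  pn + q = 5(p(n-1) + q) - 6n + 1.
Matching the n-coefficient: p = 5p - 6 ⇒ p = \frac{3}{2}.
Matching constants: q = -5p + 5q + 1 ⇒ q = \frac{13}{8}.
General: b(n) = A·(5)^n + \frac{3 n}{2} + \frac{13}{8}.
Apply b(0) = -1: A + \frac{13}{8} = -1 ⇒ A = - \frac{21}{8}.
So b(n) = - \frac{21 \cdot 5^{n}}{8} + \frac{3 n}{2} + \frac{13}{8}.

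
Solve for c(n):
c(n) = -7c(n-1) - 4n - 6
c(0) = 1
First-order linear with linear forcing.
Homogeneous solution: c_h(n) = A·(-7)^n.
Try particular c_p(n) = pn + q. Substituting:
  pn + q = -7(p(n-1) + q) - 4n - 6.
Matching the n-coefficient: p = -7p - 4 ⇒ p = - \frac{1}{2}.
Matching constants: q = 7p - 7q - 6 ⇒ q = - \frac{19}{16}.
General: c(n) = A·(-7)^n - \frac{n}{2} - \frac{19}{16}.
Apply c(0) = 1: A - \frac{19}{16} = 1 ⇒ A = \frac{35}{16}.
So c(n) = \frac{35 \left(-7\right)^{n}}{16} - \frac{n}{2} - \frac{19}{16}.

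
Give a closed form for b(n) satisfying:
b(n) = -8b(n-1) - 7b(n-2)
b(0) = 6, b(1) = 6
Characteristic equation: x² + 8x + 7 = 0, which factors as (x - (-7))(x - (-1)) = 0.
Roots r₁ = -7, r₂ = -1 (distinct).
General solution: b(n) = A·(-7)^n + B·(-1)^n.
From b(0) = 6: A + B = 6.
From b(1) = 6: -7A - B = 6.
Solving: A = -2, B = 8.
So b(n) = 8 \left(-1\right)^{n} - 2 \left(-7\right)^{n}.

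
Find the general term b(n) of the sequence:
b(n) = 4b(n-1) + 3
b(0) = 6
First-order linear non-homogeneous.
Homogeneous solution: b_h(n) = A·(4)^n.
Try constant particular solution b_p = K: K = 4K + 3 ⇒ K = -1.
General: b(n) = A·(4)^n - 1.
Apply b(0) = 6: A - 1 = 6 ⇒ A = 7.
So b(n) = 7 \cdot 4^{n} - 1.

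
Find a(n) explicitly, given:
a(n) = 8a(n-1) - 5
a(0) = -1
First-order linear non-homogeneous.
Homogeneous solution: a_h(n) = A·(8)^n.
Try constant particular solution a_p = K: K = 8K - 5 ⇒ K = \frac{5}{7}.
General: a(n) = A·(8)^n + \frac{5}{7}.
Apply a(0) = -1: A + \frac{5}{7} = -1 ⇒ A = - \frac{12}{7}.
So a(n) = \frac{5}{7} - \frac{12 \cdot 8^{n}}{7}.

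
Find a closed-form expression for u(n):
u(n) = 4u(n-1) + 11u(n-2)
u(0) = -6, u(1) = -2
Characteristic equation: x² - 4x - 11 = 0.
Discriminant Δ = (4)² + 4·(11) = 60.
Roots r₁,₂ = (4 ± √60)/2, so r₁ = 2 + \sqrt{15}, r₂ = 2 - \sqrt{15}.
General solution: u(n) = A·r₁^n + B·r₂^n.
From the initial conditions, A + B = -6 and r₁A + r₂B = -2.
Since r₁ - r₂ = √60: A = (-2 - (-6)r₂)/√60 = -3 + \frac{\sqrt{15}}{3}, and B = -6 - A = -3 - \frac{\sqrt{15}}{3}.
So u(n) = \left(-3 + \frac{\sqrt{15}}{3}\right)\left(2 + \sqrt{15}\right)^n + \left(-3 - \frac{\sqrt{15}}{3}\right)\left(2 - \sqrt{15}\right)^n.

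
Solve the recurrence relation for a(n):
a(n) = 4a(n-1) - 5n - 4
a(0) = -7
First-order linear with linear forcing.
Homogeneous solution: a_h(n) = A·(4)^n.
Try particular a_p(n) = pn + q. Substituting:
  pn + q = 4(p(n-1) + q) - 5n - 4.
Matching the n-coefficient: p = 4p - 5 ⇒ p = \frac{5}{3}.
Matching constants: q = -4p + 4q - 4 ⇒ q = \frac{32}{9}.
General: a(n) = A·(4)^n + \frac{5 n}{3} + \frac{32}{9}.
Apply a(0) = -7: A + \frac{32}{9} = -7 ⇒ A = - \frac{95}{9}.
So a(n) = - \frac{95 \cdot 4^{n}}{9} + \frac{5 n}{3} + \frac{32}{9}.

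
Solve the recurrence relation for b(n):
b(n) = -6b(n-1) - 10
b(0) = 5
First-order linear non-homogeneous.
Homogeneous solution: b_h(n) = A·(-6)^n.
Try constant particular solution b_p = K: K = -6K - 10 ⇒ K = - \frac{10}{7}.
General: b(n) = A·(-6)^n - \frac{10}{7}.
Apply b(0) = 5: A - \frac{10}{7} = 5 ⇒ A = \frac{45}{7}.
So b(n) = \frac{45 \left(-6\right)^{n}}{7} - \frac{10}{7}.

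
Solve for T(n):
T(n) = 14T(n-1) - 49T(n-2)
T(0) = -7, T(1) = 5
Characteristic equation: x² - 14x + 49 = 0, which is (x - (7))².
Repeated root r = 7.
General solution: T(n) = (A + Bn)·(7)^n.
From T(0) = -7: A = -7.
From T(1) = 5: (A + B)·(7) = 5 ⇒ B = \frac{54}{7}.
So T(n) = \left(\frac{54 n}{7} - 7\right) \cdot (7)^n.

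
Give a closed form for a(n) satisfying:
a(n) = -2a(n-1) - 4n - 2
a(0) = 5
First-order linear with linear forcing.
Homogeneous solution: a_h(n) = A·(-2)^n.
Try particular a_p(n) = pn + q. Substituting:
  pn + q = -2(p(n-1) + q) - 4n - 2.
Matching the n-coefficient: p = -2p - 4 ⇒ p = - \frac{4}{3}.
Matching constants: q = 2p - 2q - 2 ⇒ q = - \frac{14}{9}.
General: a(n) = A·(-2)^n - \frac{4 n}{3} - \frac{14}{9}.
Apply a(0) = 5: A - \frac{14}{9} = 5 ⇒ A = \frac{59}{9}.
So a(n) = \frac{59 \left(-2\right)^{n}}{9} - \frac{4 n}{3} - \frac{14}{9}.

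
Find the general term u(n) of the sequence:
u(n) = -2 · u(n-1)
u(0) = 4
Pure geometric recurrence with ratio -2.
By induction u(n) = u(0) · (-2)^n = 4 \left(-2\right)^{n}.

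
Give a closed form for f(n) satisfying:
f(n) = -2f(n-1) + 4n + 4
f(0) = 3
First-order linear with linear forcing.
Homogeneous solution: f_h(n) = A·(-2)^n.
Try particular f_p(n) = pn + q. Substituting:
  pn + q = -2(p(n-1) + q) + 4n + 4.
Matching the n-coefficient: p = -2p + 4 ⇒ p = \frac{4}{3}.
Matching constants: q = 2p - 2q + 4 ⇒ q = \frac{20}{9}.
General: f(n) = A·(-2)^n + \frac{4 n}{3} + \frac{20}{9}.
Apply f(0) = 3: A + \frac{20}{9} = 3 ⇒ A = \frac{7}{9}.
So f(n) = \frac{7 \left(-2\right)^{n}}{9} + \frac{4 n}{3} + \frac{20}{9}.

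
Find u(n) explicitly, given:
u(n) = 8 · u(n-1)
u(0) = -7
Pure geometric recurrence with ratio 8.
By induction u(n) = u(0) · (8)^n = - 7 \cdot 8^{n}.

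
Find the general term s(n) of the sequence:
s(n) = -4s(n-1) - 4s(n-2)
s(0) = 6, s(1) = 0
Characteristic equation: x² + 4x + 4 = 0, which is (x - (-2))².
Repeated root r = -2.
General solution: s(n) = (A + Bn)·(-2)^n.
From s(0) = 6: A = 6.
From s(1) = 0: (A + B)·(-2) = 0 ⇒ B = -6.
So s(n) = \left(6 - 6 n\right) \cdot (-2)^n.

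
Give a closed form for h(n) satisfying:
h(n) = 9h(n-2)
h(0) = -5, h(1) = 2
Characteristic equation: x² - 9 = 0, which factors as (x - (3))(x - (-3)) = 0.
Roots r₁ = 3, r₂ = -3 (distinct).
General solution: h(n) = A·(3)^n + B·(-3)^n.
From h(0) = -5: A + B = -5.
From h(1) = 2: 3A - 3B = 2.
Solving: A = - \frac{13}{6}, B = - \frac{17}{6}.
So h(n) = - \frac{17 \left(-3\right)^{n}}{6} - \frac{13 \cdot 3^{n}}{6}.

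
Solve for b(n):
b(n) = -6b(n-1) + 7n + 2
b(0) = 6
First-order linear with linear forcing.
Homogeneous solution: b_h(n) = A·(-6)^n.
Try particular b_p(n) = pn + q. Substituting:
  pn + q = -6(p(n-1) + q) + 7n + 2.
Matching the n-coefficient: p = -6p + 7 ⇒ p = 1.
Matching constants: q = 6p - 6q + 2 ⇒ q = \frac{8}{7}.
General: b(n) = A·(-6)^n + n + \frac{8}{7}.
Apply b(0) = 6: A + \frac{8}{7} = 6 ⇒ A = \frac{34}{7}.
So b(n) = \frac{34 \left(-6\right)^{n}}{7} + n + \frac{8}{7}.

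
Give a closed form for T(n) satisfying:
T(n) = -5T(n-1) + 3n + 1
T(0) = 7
First-order linear with linear forcing.
Homogeneous solution: T_h(n) = A·(-5)^n.
Try particular T_p(n) = pn + q. Substituting:
  pn + q = -5(p(n-1) + q) + 3n + 1.
Matching the n-coefficient: p = -5p + 3 ⇒ p = \frac{1}{2}.
Matching constants: q = 5p - 5q + 1 ⇒ q = \frac{7}{12}.
General: T(n) = A·(-5)^n + \frac{n}{2} + \frac{7}{12}.
Apply T(0) = 7: A + \frac{7}{12} = 7 ⇒ A = \frac{77}{12}.
So T(n) = \frac{77 \left(-5\right)^{n}}{12} + \frac{n}{2} + \frac{7}{12}.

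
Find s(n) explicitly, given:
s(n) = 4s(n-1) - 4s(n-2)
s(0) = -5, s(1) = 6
Characteristic equation: x² - 4x + 4 = 0, which is (x - (2))².
Repeated root r = 2.
General solution: s(n) = (A + Bn)·(2)^n.
From s(0) = -5: A = -5.
From s(1) = 6: (A + B)·(2) = 6 ⇒ B = 8.
So s(n) = \left(8 n - 5\right) \cdot (2)^n.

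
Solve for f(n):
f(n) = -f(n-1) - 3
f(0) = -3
First-order linear non-homogeneous.
Homogeneous solution: f_h(n) = A·(-1)^n.
Try constant particular solution f_p = K: K = -K - 3 ⇒ K = - \frac{3}{2}.
General: f(n) = A·(-1)^n - \frac{3}{2}.
Apply f(0) = -3: A - \frac{3}{2} = -3 ⇒ A = - \frac{3}{2}.
So f(n) = - \frac{3 \left(-1\right)^{n}}{2} - \frac{3}{2}.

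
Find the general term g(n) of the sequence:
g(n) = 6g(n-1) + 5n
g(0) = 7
First-order linear with linear forcing.
Homogeneous solution: g_h(n) = A·(6)^n.
Try particular g_p(n) = pn + q. Substituting:
  pn + q = 6(p(n-1) + q) + 5n.
Matching the n-coefficient: p = 6p + 5 ⇒ p = -1.
Matching constants: q = -6p + 6q ⇒ q = - \frac{6}{5}.
General: g(n) = A·(6)^n - n - \frac{6}{5}.
Apply g(0) = 7: A - \frac{6}{5} = 7 ⇒ A = \frac{41}{5}.
So g(n) = \frac{41 \cdot 6^{n}}{5} - n - \frac{6}{5}.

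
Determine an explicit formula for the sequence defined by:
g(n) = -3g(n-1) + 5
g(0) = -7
First-order linear non-homogeneous.
Homogeneous solution: g_h(n) = A·(-3)^n.
Try constant particular solution g_p = K: K = -3K + 5 ⇒ K = \frac{5}{4}.
General: g(n) = A·(-3)^n + \frac{5}{4}.
Apply g(0) = -7: A + \frac{5}{4} = -7 ⇒ A = - \frac{33}{4}.
So g(n) = \frac{5}{4} - \frac{33 \left(-3\right)^{n}}{4}.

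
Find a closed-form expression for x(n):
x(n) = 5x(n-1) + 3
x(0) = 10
First-order linear non-homogeneous.
Homogeneous solution: x_h(n) = A·(5)^n.
Try constant particular solution x_p = K: K = 5K + 3 ⇒ K = - \frac{3}{4}.
General: x(n) = A·(5)^n - \frac{3}{4}.
Apply x(0) = 10: A - \frac{3}{4} = 10 ⇒ A = \frac{43}{4}.
So x(n) = \frac{43 \cdot 5^{n}}{4} - \frac{3}{4}.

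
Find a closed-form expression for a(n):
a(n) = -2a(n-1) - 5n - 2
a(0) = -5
First-order linear with linear forcing.
Homogeneous solution: a_h(n) = A·(-2)^n.
Try particular a_p(n) = pn + q. Substituting:
  pn + q = -2(p(n-1) + q) - 5n - 2.
Matching the n-coefficient: p = -2p - 5 ⇒ p = - \frac{5}{3}.
Matching constants: q = 2p - 2q - 2 ⇒ q = - \frac{16}{9}.
General: a(n) = A·(-2)^n - \frac{5 n}{3} - \frac{16}{9}.
Apply a(0) = -5: A - \frac{16}{9} = -5 ⇒ A = - \frac{29}{9}.
So a(n) = - \frac{29 \left(-2\right)^{n}}{9} - \frac{5 n}{3} - \frac{16}{9}.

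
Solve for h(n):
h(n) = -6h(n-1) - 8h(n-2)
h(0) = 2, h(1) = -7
Characteristic equation: x² + 6x + 8 = 0, which factors as (x - (-2))(x - (-4)) = 0.
Roots r₁ = -2, r₂ = -4 (distinct).
General solution: h(n) = A·(-2)^n + B·(-4)^n.
From h(0) = 2: A + B = 2.
From h(1) = -7: -2A - 4B = -7.
Solving: A = \frac{1}{2}, B = \frac{3}{2}.
So h(n) = \frac{\left(-2\right)^{n}}{2} + \frac{3 \left(-4\right)^{n}}{2}.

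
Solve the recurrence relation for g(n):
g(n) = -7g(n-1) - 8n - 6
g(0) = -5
First-order linear with linear forcing.
Homogeneous solution: g_h(n) = A·(-7)^n.
Try particular g_p(n) = pn + q. Substituting:
  pn + q = -7(p(n-1) + q) - 8n - 6.
Matching the n-coefficient: p = -7p - 8 ⇒ p = -1.
Matching constants: q = 7p - 7q - 6 ⇒ q = - \frac{13}{8}.
General: g(n) = A·(-7)^n - n - \frac{13}{8}.
Apply g(0) = -5: A - \frac{13}{8} = -5 ⇒ A = - \frac{27}{8}.
So g(n) = - \frac{27 \left(-7\right)^{n}}{8} - n - \frac{13}{8}.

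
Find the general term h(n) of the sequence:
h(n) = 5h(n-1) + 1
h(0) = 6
First-order linear non-homogeneous.
Homogeneous solution: h_h(n) = A·(5)^n.
Try constant particular solution h_p = K: K = 5K + 1 ⇒ K = - \frac{1}{4}.
General: h(n) = A·(5)^n - \frac{1}{4}.
Apply h(0) = 6: A - \frac{1}{4} = 6 ⇒ A = \frac{25}{4}.
So h(n) = \frac{25 \cdot 5^{n}}{4} - \frac{1}{4}.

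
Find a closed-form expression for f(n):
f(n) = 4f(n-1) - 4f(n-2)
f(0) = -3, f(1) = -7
Characteristic equation: x² - 4x + 4 = 0, which is (x - (2))².
Repeated root r = 2.
General solution: f(n) = (A + Bn)·(2)^n.
From f(0) = -3: A = -3.
From f(1) = -7: (A + B)·(2) = -7 ⇒ B = - \frac{1}{2}.
So f(n) = \left(- \frac{n}{2} - 3\right) \cdot (2)^n.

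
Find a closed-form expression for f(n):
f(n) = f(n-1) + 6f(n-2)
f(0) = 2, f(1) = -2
Characteristic equation: x² - x - 6 = 0, which factors as (x - (3))(x - (-2)) = 0.
Roots r₁ = 3, r₂ = -2 (distinct).
General solution: f(n) = A·(3)^n + B·(-2)^n.
From f(0) = 2: A + B = 2.
From f(1) = -2: 3A - 2B = -2.
Solving: A = \frac{2}{5}, B = \frac{8}{5}.
So f(n) = \frac{8 \left(-2\right)^{n}}{5} + \frac{2 \cdot 3^{n}}{5}.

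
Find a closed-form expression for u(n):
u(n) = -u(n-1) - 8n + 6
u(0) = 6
First-order linear with linear forcing.
Homogeneous solution: u_h(n) = A·(-1)^n.
Try particular u_p(n) = pn + q. Substituting:
  pn + q = -(p(n-1) + q) - 8n + 6.
Matching the n-coefficient: p = -p - 8 ⇒ p = -4.
Matching constants: q = p - q + 6 ⇒ q = 1.
General: u(n) = A·(-1)^n - 4 n + 1.
Apply u(0) = 6: A + 1 = 6 ⇒ A = 5.
So u(n) = 5 \left(-1\right)^{n} - 4 n + 1.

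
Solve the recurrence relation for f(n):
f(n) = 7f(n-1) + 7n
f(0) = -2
First-order linear with linear forcing.
Homogeneous solution: f_h(n) = A·(7)^n.
Try particular f_p(n) = pn + q. Substituting:
  pn + q = 7(p(n-1) + q) + 7n.
Matching the n-coefficient: p = 7p + 7 ⇒ p = - \frac{7}{6}.
Matching constants: q = -7p + 7q ⇒ q = - \frac{49}{36}.
General: f(n) = A·(7)^n - \frac{7 n}{6} - \frac{49}{36}.
Apply f(0) = -2: A - \frac{49}{36} = -2 ⇒ A = - \frac{23}{36}.
So f(n) = - \frac{23 \cdot 7^{n}}{36} - \frac{7 n}{6} - \frac{49}{36}.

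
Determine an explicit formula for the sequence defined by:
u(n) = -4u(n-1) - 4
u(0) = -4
First-order linear non-homogeneous.
Homogeneous solution: u_h(n) = A·(-4)^n.
Try constant particular solution u_p = K: K = -4K - 4 ⇒ K = - \frac{4}{5}.
General: u(n) = A·(-4)^n - \frac{4}{5}.
Apply u(0) = -4: A - \frac{4}{5} = -4 ⇒ A = - \frac{16}{5}.
So u(n) = - \frac{16 \left(-4\right)^{n}}{5} - \frac{4}{5}.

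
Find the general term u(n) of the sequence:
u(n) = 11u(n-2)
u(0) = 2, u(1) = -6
Characteristic equation: x² - 11 = 0.
Discriminant Δ = (0)² + 4·(11) = 44.
Roots r₁,₂ = (0 ± √44)/2, so r₁ = \sqrt{11}, r₂ = - \sqrt{11}.
General solution: u(n) = A·r₁^n + B·r₂^n.
From the initial conditions, A + B = 2 and r₁A + r₂B = -6.
Since r₁ - r₂ = √44: A = (-6 - (2)r₂)/√44 = 1 - \frac{3 \sqrt{11}}{11}, and B = 2 - A = \frac{3 \sqrt{11}}{11} + 1.
So u(n) = \left(1 - \frac{3 \sqrt{11}}{11}\right)\left(\sqrt{11}\right)^n + \left(\frac{3 \sqrt{11}}{11} + 1\right)\left(- \sqrt{11}\right)^n.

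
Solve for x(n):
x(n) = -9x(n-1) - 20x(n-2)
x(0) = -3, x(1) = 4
Characteristic equation: x² + 9x + 20 = 0, which factors as (x - (-5))(x - (-4)) = 0.
Roots r₁ = -5, r₂ = -4 (distinct).
General solution: x(n) = A·(-5)^n + B·(-4)^n.
From x(0) = -3: A + B = -3.
From x(1) = 4: -5A - 4B = 4.
Solving: A = 8, B = -11.
So x(n) = - 11 \left(-4\right)^{n} + 8 \left(-5\right)^{n}.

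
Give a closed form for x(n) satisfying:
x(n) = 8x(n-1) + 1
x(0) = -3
First-order linear non-homogeneous.
Homogeneous solution: x_h(n) = A·(8)^n.
Try constant particular solution x_p = K: K = 8K + 1 ⇒ K = - \frac{1}{7}.
General: x(n) = A·(8)^n - \frac{1}{7}.
Apply x(0) = -3: A - \frac{1}{7} = -3 ⇒ A = - \frac{20}{7}.
So x(n) = - \frac{20 \cdot 8^{n}}{7} - \frac{1}{7}.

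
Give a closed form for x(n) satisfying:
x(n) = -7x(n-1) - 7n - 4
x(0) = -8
First-order linear with linear forcing.
Homogeneous solution: x_h(n) = A·(-7)^n.
Try particular x_p(n) = pn + q. Substituting:
  pn + q = -7(p(n-1) + q) - 7n - 4.
Matching the n-coefficient: p = -7p - 7 ⇒ p = - \frac{7}{8}.
Matching constants: q = 7p - 7q - 4 ⇒ q = - \frac{81}{64}.
General: x(n) = A·(-7)^n - \frac{7 n}{8} - \frac{81}{64}.
Apply x(0) = -8: A - \frac{81}{64} = -8 ⇒ A = - \frac{431}{64}.
So x(n) = - \frac{431 \left(-7\right)^{n}}{64} - \frac{7 n}{8} - \frac{81}{64}.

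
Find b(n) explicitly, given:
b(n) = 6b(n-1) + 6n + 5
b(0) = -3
First-order linear with linear forcing.
Homogeneous solution: b_h(n) = A·(6)^n.
Try particular b_p(n) = pn + q. Substituting:
  pn + q = 6(p(n-1) + q) + 6n + 5.
Matching the n-coefficient: p = 6p + 6 ⇒ p = - \frac{6}{5}.
Matching constants: q = -6p + 6q + 5 ⇒ q = - \frac{61}{25}.
General: b(n) = A·(6)^n - \frac{6 n}{5} - \frac{61}{25}.
Apply b(0) = -3: A - \frac{61}{25} = -3 ⇒ A = - \frac{14}{25}.
So b(n) = - \frac{14 \cdot 6^{n}}{25} - \frac{6 n}{5} - \frac{61}{25}.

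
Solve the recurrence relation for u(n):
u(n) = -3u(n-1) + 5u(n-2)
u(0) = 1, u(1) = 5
Characteristic equation: x² + 3x - 5 = 0.
Discriminant Δ = (-3)² + 4·(5) = 29.
Roots r₁,₂ = (-3 ± √29)/2, so r₁ = - \frac{3}{2} + \frac{\sqrt{29}}{2}, r₂ = - \frac{\sqrt{29}}{2} - \frac{3}{2}.
General solution: u(n) = A·r₁^n + B·r₂^n.
From the initial conditions, A + B = 1 and r₁A + r₂B = 5.
Since r₁ - r₂ = √29: A = (5 - (1)r₂)/√29 = \frac{1}{2} + \frac{13 \sqrt{29}}{58}, and B = 1 - A = \frac{1}{2} - \frac{13 \sqrt{29}}{58}.
So u(n) = \left(\frac{1}{2} + \frac{13 \sqrt{29}}{58}\right)\left(- \frac{3}{2} + \frac{\sqrt{29}}{2}\right)^n + \left(\frac{1}{2} - \frac{13 \sqrt{29}}{58}\right)\left(- \frac{\sqrt{29}}{2} - \frac{3}{2}\right)^n.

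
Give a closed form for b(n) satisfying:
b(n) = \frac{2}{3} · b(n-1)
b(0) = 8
Pure geometric recurrence with ratio \frac{2}{3}.
By induction b(n) = b(0) · (\frac{2}{3})^n = 8 \left(\frac{2}{3}\right)^{n}.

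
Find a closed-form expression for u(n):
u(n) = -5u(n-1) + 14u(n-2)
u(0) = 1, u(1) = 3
Characteristic equation: x² + 5x - 14 = 0, which factors as (x - (-7))(x - (2)) = 0.
Roots r₁ = -7, r₂ = 2 (distinct).
General solution: u(n) = A·(-7)^n + B·(2)^n.
From u(0) = 1: A + B = 1.
From u(1) = 3: -7A + 2B = 3.
Solving: A = - \frac{1}{9}, B = \frac{10}{9}.
So u(n) = - \frac{\left(-7\right)^{n}}{9} + \frac{10 \cdot 2^{n}}{9}.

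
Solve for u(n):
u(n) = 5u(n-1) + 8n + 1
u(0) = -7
First-order linear with linear forcing.
Homogeneous solution: u_h(n) = A·(5)^n.
Try particular u_p(n) = pn + q. Substituting:
  pn + q = 5(p(n-1) + q) + 8n + 1.
Matching the n-coefficient: p = 5p + 8 ⇒ p = -2.
Matching constants: q = -5p + 5q + 1 ⇒ q = - \frac{11}{4}.
General: u(n) = A·(5)^n - 2 n - \frac{11}{4}.
Apply u(0) = -7: A - \frac{11}{4} = -7 ⇒ A = - \frac{17}{4}.
So u(n) = - \frac{17 \cdot 5^{n}}{4} - 2 n - \frac{11}{4}.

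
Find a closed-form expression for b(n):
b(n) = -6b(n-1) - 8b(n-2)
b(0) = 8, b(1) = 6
Characteristic equation: x² + 6x + 8 = 0, which factors as (x - (-2))(x - (-4)) = 0.
Roots r₁ = -2, r₂ = -4 (distinct).
General solution: b(n) = A·(-2)^n + B·(-4)^n.
From b(0) = 8: A + B = 8.
From b(1) = 6: -2A - 4B = 6.
Solving: A = 19, B = -11.
So b(n) = 19 \left(-2\right)^{n} - 11 \left(-4\right)^{n}.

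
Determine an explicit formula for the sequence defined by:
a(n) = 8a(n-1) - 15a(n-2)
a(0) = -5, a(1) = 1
Characteristic equation: x² - 8x + 15 = 0, which factors as (x - (3))(x - (5)) = 0.
Roots r₁ = 3, r₂ = 5 (distinct).
General solution: a(n) = A·(3)^n + B·(5)^n.
From a(0) = -5: A + B = -5.
From a(1) = 1: 3A + 5B = 1.
Solving: A = -13, B = 8.
So a(n) = - 13 \cdot 3^{n} + 8 \cdot 5^{n}.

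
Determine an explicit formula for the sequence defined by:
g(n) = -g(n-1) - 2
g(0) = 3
First-order linear non-homogeneous.
Homogeneous solution: g_h(n) = A·(-1)^n.
Try constant particular solution g_p = K: K = -K - 2 ⇒ K = -1.
General: g(n) = A·(-1)^n - 1.
Apply g(0) = 3: A - 1 = 3 ⇒ A = 4.
So g(n) = 4 \left(-1\right)^{n} - 1.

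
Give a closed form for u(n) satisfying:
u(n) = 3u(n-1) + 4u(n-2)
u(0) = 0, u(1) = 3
Characteristic equation: x² - 3x - 4 = 0, which factors as (x - (4))(x - (-1)) = 0.
Roots r₁ = 4, r₂ = -1 (distinct).
General solution: u(n) = A·(4)^n + B·(-1)^n.
From u(0) = 0: A + B = 0.
From u(1) = 3: 4A - B = 3.
Solving: A = \frac{3}{5}, B = - \frac{3}{5}.
So u(n) = - \frac{3 \left(-1\right)^{n}}{5} + \frac{3 \cdot 4^{n}}{5}.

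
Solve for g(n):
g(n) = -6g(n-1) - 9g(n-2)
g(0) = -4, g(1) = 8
Characteristic equation: x² + 6x + 9 = 0, which is (x - (-3))².
Repeated root r = -3.
General solution: g(n) = (A + Bn)·(-3)^n.
From g(0) = -4: A = -4.
From g(1) = 8: (A + B)·(-3) = 8 ⇒ B = \frac{4}{3}.
So g(n) = \left(\frac{4 n}{3} - 4\right) \cdot (-3)^n.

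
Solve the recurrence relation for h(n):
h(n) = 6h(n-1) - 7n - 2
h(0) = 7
First-order linear with linear forcing.
Homogeneous solution: h_h(n) = A·(6)^n.
Try particular h_p(n) = pn + q. Substituting:
  pn + q = 6(p(n-1) + q) - 7n - 2.
Matching the n-coefficient: p = 6p - 7 ⇒ p = \frac{7}{5}.
Matching constants: q = -6p + 6q - 2 ⇒ q = \frac{52}{25}.
General: h(n) = A·(6)^n + \frac{7 n}{5} + \frac{52}{25}.
Apply h(0) = 7: A + \frac{52}{25} = 7 ⇒ A = \frac{123}{25}.
So h(n) = \frac{123 \cdot 6^{n}}{25} + \frac{7 n}{5} + \frac{52}{25}.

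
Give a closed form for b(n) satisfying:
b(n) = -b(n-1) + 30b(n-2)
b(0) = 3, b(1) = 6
Characteristic equation: x² + x - 30 = 0, which factors as (x - (-6))(x - (5)) = 0.
Roots r₁ = -6, r₂ = 5 (distinct).
General solution: b(n) = A·(-6)^n + B·(5)^n.
From b(0) = 3: A + B = 3.
From b(1) = 6: -6A + 5B = 6.
Solving: A = \frac{9}{11}, B = \frac{24}{11}.
So b(n) = \frac{9 \left(-6\right)^{n}}{11} + \frac{24 \cdot 5^{n}}{11}.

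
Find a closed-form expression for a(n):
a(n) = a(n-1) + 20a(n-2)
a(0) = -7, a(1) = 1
Characteristic equation: x² - x - 20 = 0, which factors as (x - (5))(x - (-4)) = 0.
Roots r₁ = 5, r₂ = -4 (distinct).
General solution: a(n) = A·(5)^n + B·(-4)^n.
From a(0) = -7: A + B = -7.
From a(1) = 1: 5A - 4B = 1.
Solving: A = -3, B = -4.
So a(n) = - 4 \left(-4\right)^{n} - 3 \cdot 5^{n}.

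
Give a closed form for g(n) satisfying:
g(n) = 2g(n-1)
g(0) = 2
This is a homogeneous first-order recurrence with ratio 2.
By induction g(n) = g(0) · (2)^n = 2 \cdot 2^{n}.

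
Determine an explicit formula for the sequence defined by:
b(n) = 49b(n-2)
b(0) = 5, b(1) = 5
Characteristic equation: x² - 49 = 0, which factors as (x - (7))(x - (-7)) = 0.
Roots r₁ = 7, r₂ = -7 (distinct).
General solution: b(n) = A·(7)^n + B·(-7)^n.
From b(0) = 5: A + B = 5.
From b(1) = 5: 7A - 7B = 5.
Solving: A = \frac{20}{7}, B = \frac{15}{7}.
So b(n) = \frac{15 \left(-7\right)^{n}}{7} + \frac{20 \cdot 7^{n}}{7}.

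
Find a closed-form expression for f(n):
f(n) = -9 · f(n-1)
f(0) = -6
Pure geometric recurrence with ratio -9.
By induction f(n) = f(0) · (-9)^n = - 6 \left(-9\right)^{n}.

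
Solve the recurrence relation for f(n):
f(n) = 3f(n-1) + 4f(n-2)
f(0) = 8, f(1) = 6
Characteristic equation: x² - 3x - 4 = 0, which factors as (x - (4))(x - (-1)) = 0.
Roots r₁ = 4, r₂ = -1 (distinct).
General solution: f(n) = A·(4)^n + B·(-1)^n.
From f(0) = 8: A + B = 8.
From f(1) = 6: 4A - B = 6.
Solving: A = \frac{14}{5}, B = \frac{26}{5}.
So f(n) = \frac{26 \left(-1\right)^{n}}{5} + \frac{14 \cdot 4^{n}}{5}.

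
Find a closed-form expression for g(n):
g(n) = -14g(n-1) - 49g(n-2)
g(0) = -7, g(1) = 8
Characteristic equation: x² + 14x + 49 = 0, which is (x - (-7))².
Repeated root r = -7.
General solution: g(n) = (A + Bn)·(-7)^n.
From g(0) = -7: A = -7.
From g(1) = 8: (A + B)·(-7) = 8 ⇒ B = \frac{41}{7}.
So g(n) = \left(\frac{41 n}{7} - 7\right) \cdot (-7)^n.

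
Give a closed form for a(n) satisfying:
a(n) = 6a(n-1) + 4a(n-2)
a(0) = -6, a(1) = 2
Characteristic equation: x² - 6x - 4 = 0.
Discriminant Δ = (6)² + 4·(4) = 52.
Roots r₁,₂ = (6 ± √52)/2, so r₁ = 3 + \sqrt{13}, r₂ = 3 - \sqrt{13}.
General solution: a(n) = A·r₁^n + B·r₂^n.
From the initial conditions, A + B = -6 and r₁A + r₂B = 2.
Since r₁ - r₂ = √52: A = (2 - (-6)r₂)/√52 = -3 + \frac{10 \sqrt{13}}{13}, and B = -6 - A = -3 - \frac{10 \sqrt{13}}{13}.
So a(n) = \left(-3 + \frac{10 \sqrt{13}}{13}\right)\left(3 + \sqrt{13}\right)^n + \left(-3 - \frac{10 \sqrt{13}}{13}\right)\left(3 - \sqrt{13}\right)^n.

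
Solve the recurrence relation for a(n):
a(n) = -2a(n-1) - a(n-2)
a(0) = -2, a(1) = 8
Characteristic equation: x² + 2x + 1 = 0, which is (x - (-1))².
Repeated root r = -1.
General solution: a(n) = (A + Bn)·(-1)^n.
From a(0) = -2: A = -2.
From a(1) = 8: (A + B)·(-1) = 8 ⇒ B = -6.
So a(n) = \left(- 6 n - 2\right) \cdot (-1)^n.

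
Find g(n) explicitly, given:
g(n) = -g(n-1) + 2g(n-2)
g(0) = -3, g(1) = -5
Characteristic equation: x² + x - 2 = 0, which factors as (x - (1))(x - (-2)) = 0.
Roots r₁ = 1, r₂ = -2 (distinct).
General solution: g(n) = A·(1)^n + B·(-2)^n.
From g(0) = -3: A + B = -3.
From g(1) = -5: A - 2B = -5.
Solving: A = - \frac{11}{3}, B = \frac{2}{3}.
So g(n) = \frac{2 \left(-2\right)^{n}}{3} - \frac{11}{3}.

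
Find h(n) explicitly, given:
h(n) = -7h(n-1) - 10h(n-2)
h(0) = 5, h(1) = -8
Characteristic equation: x² + 7x + 10 = 0, which factors as (x - (-5))(x - (-2)) = 0.
Roots r₁ = -5, r₂ = -2 (distinct).
General solution: h(n) = A·(-5)^n + B·(-2)^n.
From h(0) = 5: A + B = 5.
From h(1) = -8: -5A - 2B = -8.
Solving: A = - \frac{2}{3}, B = \frac{17}{3}.
So h(n) = \frac{17 \left(-2\right)^{n}}{3} - \frac{2 \left(-5\right)^{n}}{3}.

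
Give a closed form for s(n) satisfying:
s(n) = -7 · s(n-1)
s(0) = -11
Pure geometric recurrence with ratio -7.
By induction s(n) = s(0) · (-7)^n = - 11 \left(-7\right)^{n}.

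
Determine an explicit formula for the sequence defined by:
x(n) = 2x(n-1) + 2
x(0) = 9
First-order linear non-homogeneous.
Homogeneous solution: x_h(n) = A·(2)^n.
Try constant particular solution x_p = K: K = 2K + 2 ⇒ K = -2.
General: x(n) = A·(2)^n - 2.
Apply x(0) = 9: A - 2 = 9 ⇒ A = 11.
So x(n) = 11 \cdot 2^{n} - 2.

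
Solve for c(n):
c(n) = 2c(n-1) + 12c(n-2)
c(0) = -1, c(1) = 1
Characteristic equation: x² - 2x - 12 = 0.
Discriminant Δ = (2)² + 4·(12) = 52.
Roots r₁,₂ = (2 ± √52)/2, so r₁ = 1 + \sqrt{13}, r₂ = 1 - \sqrt{13}.
General solution: c(n) = A·r₁^n + B·r₂^n.
From the initial conditions, A + B = -1 and r₁A + r₂B = 1.
Since r₁ - r₂ = √52: A = (1 - (-1)r₂)/√52 = - \frac{1}{2} + \frac{\sqrt{13}}{13}, and B = -1 - A = - \frac{1}{2} - \frac{\sqrt{13}}{13}.
So c(n) = \left(- \frac{1}{2} + \frac{\sqrt{13}}{13}\right)\left(1 + \sqrt{13}\right)^n + \left(- \frac{1}{2} - \frac{\sqrt{13}}{13}\right)\left(1 - \sqrt{13}\right)^n.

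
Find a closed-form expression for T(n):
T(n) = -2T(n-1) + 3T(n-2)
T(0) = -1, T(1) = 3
Characteristic equation: x² + 2x - 3 = 0, which factors as (x - (-3))(x - (1)) = 0.
Roots r₁ = -3, r₂ = 1 (distinct).
General solution: T(n) = A·(-3)^n + B·(1)^n.
From T(0) = -1: A + B = -1.
From T(1) = 3: -3A + B = 3.
Solving: A = -1, B = 0.
So T(n) = - \left(-3\right)^{n}.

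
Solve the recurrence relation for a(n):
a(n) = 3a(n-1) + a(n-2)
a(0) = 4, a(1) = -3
Characteristic equation: x² - 3x - 1 = 0.
Discriminant Δ = (3)² + 4·(1) = 13.
Roots r₁,₂ = (3 ± √13)/2, so r₁ = \frac{3}{2} + \frac{\sqrt{13}}{2}, r₂ = \frac{3}{2} - \frac{\sqrt{13}}{2}.
General solution: a(n) = A·r₁^n + B·r₂^n.
From the initial conditions, A + B = 4 and r₁A + r₂B = -3.
Since r₁ - r₂ = √13: A = (-3 - (4)r₂)/√13 = 2 - \frac{9 \sqrt{13}}{13}, and B = 4 - A = 2 + \frac{9 \sqrt{13}}{13}.
So a(n) = \left(2 - \frac{9 \sqrt{13}}{13}\right)\left(\frac{3}{2} + \frac{\sqrt{13}}{2}\right)^n + \left(2 + \frac{9 \sqrt{13}}{13}\right)\left(\frac{3}{2} - \frac{\sqrt{13}}{2}\right)^n.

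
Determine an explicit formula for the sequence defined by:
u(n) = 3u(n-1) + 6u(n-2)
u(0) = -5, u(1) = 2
Characteristic equation: x² - 3x - 6 = 0.
Discriminant Δ = (3)² + 4·(6) = 33.
Roots r₁,₂ = (3 ± √33)/2, so r₁ = \frac{3}{2} + \frac{\sqrt{33}}{2}, r₂ = \frac{3}{2} - \frac{\sqrt{33}}{2}.
General solution: u(n) = A·r₁^n + B·r₂^n.
From the initial conditions, A + B = -5 and r₁A + r₂B = 2.
Since r₁ - r₂ = √33: A = (2 - (-5)r₂)/√33 = - \frac{5}{2} + \frac{19 \sqrt{33}}{66}, and B = -5 - A = - \frac{5}{2} - \frac{19 \sqrt{33}}{66}.
So u(n) = \left(- \frac{5}{2} + \frac{19 \sqrt{33}}{66}\right)\left(\frac{3}{2} + \frac{\sqrt{33}}{2}\right)^n + \left(- \frac{5}{2} - \frac{19 \sqrt{33}}{66}\right)\left(\frac{3}{2} - \frac{\sqrt{33}}{2}\right)^n.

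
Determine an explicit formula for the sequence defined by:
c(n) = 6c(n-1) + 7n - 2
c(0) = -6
First-order linear with linear forcing.
Homogeneous solution: c_h(n) = A·(6)^n.
Try particular c_p(n) = pn + q. Substituting:
  pn + q = 6(p(n-1) + q) + 7n - 2.
Matching the n-coefficient: p = 6p + 7 ⇒ p = - \frac{7}{5}.
Matching constants: q = -6p + 6q - 2 ⇒ q = - \frac{32}{25}.
General: c(n) = A·(6)^n - \frac{7 n}{5} - \frac{32}{25}.
Apply c(0) = -6: A - \frac{32}{25} = -6 ⇒ A = - \frac{118}{25}.
So c(n) = - \frac{118 \cdot 6^{n}}{25} - \frac{7 n}{5} - \frac{32}{25}.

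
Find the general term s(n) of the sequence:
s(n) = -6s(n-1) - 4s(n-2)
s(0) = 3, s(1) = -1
Characteristic equation: x² + 6x + 4 = 0.
Discriminant Δ = (-6)² + 4·(-4) = 20.
Roots r₁,₂ = (-6 ± √20)/2, so r₁ = -3 + \sqrt{5}, r₂ = -3 - \sqrt{5}.
General solution: s(n) = A·r₁^n + B·r₂^n.
From the initial conditions, A + B = 3 and r₁A + r₂B = -1.
Since r₁ - r₂ = √20: A = (-1 - (3)r₂)/√20 = \frac{3}{2} + \frac{4 \sqrt{5}}{5}, and B = 3 - A = \frac{3}{2} - \frac{4 \sqrt{5}}{5}.
So s(n) = \left(\frac{3}{2} + \frac{4 \sqrt{5}}{5}\right)\left(-3 + \sqrt{5}\right)^n + \left(\frac{3}{2} - \frac{4 \sqrt{5}}{5}\right)\left(-3 - \sqrt{5}\right)^n.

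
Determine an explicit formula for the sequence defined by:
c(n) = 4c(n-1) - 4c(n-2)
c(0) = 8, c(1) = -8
Characteristic equation: x² - 4x + 4 = 0, which is (x - (2))².
Repeated root r = 2.
General solution: c(n) = (A + Bn)·(2)^n.
From c(0) = 8: A = 8.
From c(1) = -8: (A + B)·(2) = -8 ⇒ B = -12.
So c(n) = \left(8 - 12 n\right) \cdot (2)^n.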